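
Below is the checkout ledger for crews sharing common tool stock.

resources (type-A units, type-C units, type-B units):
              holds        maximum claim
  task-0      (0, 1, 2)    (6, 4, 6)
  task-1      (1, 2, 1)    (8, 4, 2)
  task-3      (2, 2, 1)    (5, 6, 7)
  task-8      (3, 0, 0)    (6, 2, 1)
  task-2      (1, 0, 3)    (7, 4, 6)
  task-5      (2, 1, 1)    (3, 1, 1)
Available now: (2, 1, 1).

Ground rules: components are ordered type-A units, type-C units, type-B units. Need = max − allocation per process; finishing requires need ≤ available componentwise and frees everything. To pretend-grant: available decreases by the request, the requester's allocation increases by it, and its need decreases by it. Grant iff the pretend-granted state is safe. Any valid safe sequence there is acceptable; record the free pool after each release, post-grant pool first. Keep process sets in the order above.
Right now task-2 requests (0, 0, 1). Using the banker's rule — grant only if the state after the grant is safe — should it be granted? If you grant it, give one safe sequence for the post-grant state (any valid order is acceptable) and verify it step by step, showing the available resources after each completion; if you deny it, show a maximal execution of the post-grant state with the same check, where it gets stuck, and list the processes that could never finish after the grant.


GRANT. The post-grant state is safe; one safe sequence: task-5, task-8, task-1, task-2, task-3, task-0.
Key observation: granting shrinks the pool to (2, 1, 0), yet task-5 still fits and the chain goes through.
Verifying the post-grant state step by step:
  pool = (2, 1, 0)
  task-5: need (1, 0, 0) fits (2, 1, 0); releases (2, 1, 1), pool now (4, 2, 1)
  task-8: need (3, 2, 1) fits (4, 2, 1); releases (3, 0, 0), pool now (7, 2, 1)
  task-1: need (7, 2, 1) fits (7, 2, 1); releases (1, 2, 1), pool now (8, 4, 2)
  task-2: need (6, 4, 2) fits (8, 4, 2); releases (1, 0, 4), pool now (9, 4, 6)
  task-3: need (3, 4, 6) fits (9, 4, 6); releases (2, 2, 1), pool now (11, 6, 7)
  task-0: need (6, 3, 4) fits (11, 6, 7); releases (0, 1, 2), pool now (11, 7, 9)


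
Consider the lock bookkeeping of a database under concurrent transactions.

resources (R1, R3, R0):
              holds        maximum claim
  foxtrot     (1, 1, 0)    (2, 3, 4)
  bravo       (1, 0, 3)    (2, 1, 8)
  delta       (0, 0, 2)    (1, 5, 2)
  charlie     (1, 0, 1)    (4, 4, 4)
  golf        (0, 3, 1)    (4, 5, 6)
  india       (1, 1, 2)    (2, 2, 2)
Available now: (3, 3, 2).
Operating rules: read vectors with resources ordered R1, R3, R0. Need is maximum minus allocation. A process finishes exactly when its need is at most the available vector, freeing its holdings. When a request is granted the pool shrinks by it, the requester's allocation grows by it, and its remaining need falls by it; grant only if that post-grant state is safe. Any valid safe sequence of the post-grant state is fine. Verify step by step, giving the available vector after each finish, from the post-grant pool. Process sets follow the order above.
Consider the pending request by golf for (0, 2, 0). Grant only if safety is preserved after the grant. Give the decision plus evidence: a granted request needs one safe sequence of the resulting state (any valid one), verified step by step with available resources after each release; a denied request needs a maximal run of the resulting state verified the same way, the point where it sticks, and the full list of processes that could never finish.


DENY. Granting would leave the state unsafe.
Key observation: after india, foxtrot the pool peaks at (5, 3, 4), and each blocked process is short somewhere: bravo on R0; delta on R3; charlie on R3; golf on R0.
Pretend the grant happened; the run india, foxtrot goes as far as possible. Verifying each step:
  pool = (3, 1, 2)
  india: need (1, 1, 0) fits (3, 1, 2); releases (1, 1, 2), pool now (4, 2, 4)
  foxtrot: need (1, 2, 4) fits (4, 2, 4); releases (1, 1, 0), pool now (5, 3, 4)
  blocked: bravo wants (1, 1, 5), pool (5, 3, 4) — not enough R0
  blocked: delta wants (1, 5, 0), pool (5, 3, 4) — not enough R3
  blocked: charlie wants (3, 4, 3), pool (5, 3, 4) — not enough R3
  blocked: golf wants (4, 0, 5), pool (5, 3, 4) — not enough R0
Processes that could never finish after the grant: bravo, delta, charlie and golf.


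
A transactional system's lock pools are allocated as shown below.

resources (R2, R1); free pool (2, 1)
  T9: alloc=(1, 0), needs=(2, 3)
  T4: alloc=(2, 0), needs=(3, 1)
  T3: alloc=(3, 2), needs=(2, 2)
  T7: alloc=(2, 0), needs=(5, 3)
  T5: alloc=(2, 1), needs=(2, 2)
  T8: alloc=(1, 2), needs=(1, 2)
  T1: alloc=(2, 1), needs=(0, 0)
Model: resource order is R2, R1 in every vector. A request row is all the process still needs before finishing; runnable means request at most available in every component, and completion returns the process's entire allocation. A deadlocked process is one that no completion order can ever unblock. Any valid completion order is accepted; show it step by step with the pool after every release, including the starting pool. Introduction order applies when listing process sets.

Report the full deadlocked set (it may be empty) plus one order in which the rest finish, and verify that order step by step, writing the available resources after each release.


No process is deadlocked.
Key observation: T1 leads a chain of completions in which each release enables another process.
A valid finishing order for the others: T1, T8, T7, T5, T3, T9, T4. Step-by-step check:
  pool = (2, 1)
  T1 needs (0, 0) <= (2, 1) -> finishes; pool += (2, 1) = (4, 2)
  T8 needs (1, 2) <= (4, 2) -> finishes; pool += (1, 2) = (5, 4)
  T7 needs (5, 3) <= (5, 4) -> finishes; pool += (2, 0) = (7, 4)
  T5 needs (2, 2) <= (7, 4) -> finishes; pool += (2, 1) = (9, 5)
  T3 needs (2, 2) <= (9, 5) -> finishes; pool += (3, 2) = (12, 7)
  T9 needs (2, 3) <= (12, 7) -> finishes; pool += (1, 0) = (13, 7)
  T4 needs (3, 1) <= (13, 7) -> finishes; pool += (2, 0) = (15, 7)


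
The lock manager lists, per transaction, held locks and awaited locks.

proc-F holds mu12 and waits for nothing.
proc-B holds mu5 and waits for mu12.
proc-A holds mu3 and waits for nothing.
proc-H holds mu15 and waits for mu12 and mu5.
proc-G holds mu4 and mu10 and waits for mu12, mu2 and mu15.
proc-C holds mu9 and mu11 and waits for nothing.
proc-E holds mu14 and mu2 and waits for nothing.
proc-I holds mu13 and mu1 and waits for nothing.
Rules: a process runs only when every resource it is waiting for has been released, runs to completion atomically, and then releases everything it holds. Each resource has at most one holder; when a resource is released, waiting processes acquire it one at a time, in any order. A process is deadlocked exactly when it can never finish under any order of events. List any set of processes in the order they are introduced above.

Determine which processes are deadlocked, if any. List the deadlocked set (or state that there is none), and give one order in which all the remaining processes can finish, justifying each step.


The deadlocked set is empty.
Key observation: the wait relation is loop-free; peeling off processes with no waits unwinds the whole state.
A valid finishing order for the others: proc-F, proc-I, proc-E, proc-A, proc-B, proc-H, proc-G, proc-C.
Check, step by step:
  run proc-F (it waits on nothing); releases mu12
  run proc-I (it waits on nothing); releases mu13 and mu1
  run proc-E (it waits on nothing); releases mu14 and mu2
  run proc-A (it waits on nothing); releases mu3
  proc-B: everything it awaited (mu12) is free; runs, freeing mu5
  proc-H: everything it awaited (mu12 and mu5) is free; runs, freeing mu15
  proc-G: everything it awaited (mu12, mu2 and mu15) is free; runs, freeing mu4 and mu10
  run proc-C (it waits on nothing); releases mu9 and mu11


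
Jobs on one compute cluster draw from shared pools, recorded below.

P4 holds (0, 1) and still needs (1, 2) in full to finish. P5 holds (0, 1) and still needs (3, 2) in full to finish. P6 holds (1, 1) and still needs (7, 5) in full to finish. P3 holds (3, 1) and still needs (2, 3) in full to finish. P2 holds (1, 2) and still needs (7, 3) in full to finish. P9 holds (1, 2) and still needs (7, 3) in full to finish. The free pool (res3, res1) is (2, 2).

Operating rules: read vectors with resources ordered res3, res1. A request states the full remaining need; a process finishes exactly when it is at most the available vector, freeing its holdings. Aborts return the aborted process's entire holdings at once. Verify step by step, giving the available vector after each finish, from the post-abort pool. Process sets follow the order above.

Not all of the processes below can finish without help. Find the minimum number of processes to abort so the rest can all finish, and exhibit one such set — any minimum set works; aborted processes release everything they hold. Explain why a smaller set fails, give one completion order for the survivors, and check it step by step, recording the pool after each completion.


The answer: abort P6 and P2.
Key observation: P9 was stuck for good until P6 and P2 gave back (2, 3); in the order shown it finishes at step 4.
Minimality, checking each single-abort alternative: P4 alone leaves P6 blocked (short on res3); P5 alone leaves P6 blocked (short on res3); P6 alone leaves P2 blocked (short on res3); P3 alone leaves P6 blocked (short on res3); P2 alone leaves P6 blocked (short on res3); P9 alone leaves P6 blocked (short on res3).
Survivors finish in the order: P5, P4, P3, P9. Check, step by step (pool after the aborts first):
  pool = (4, 5)
  P5: need (3, 2) fits (4, 5); releases (0, 1), pool now (4, 6)
  P4: need (1, 2) fits (4, 6); releases (0, 1), pool now (4, 7)
  P3: need (2, 3) fits (4, 7); releases (3, 1), pool now (7, 8)
  P9: need (7, 3) fits (7, 8); releases (1, 2), pool now (8, 10)


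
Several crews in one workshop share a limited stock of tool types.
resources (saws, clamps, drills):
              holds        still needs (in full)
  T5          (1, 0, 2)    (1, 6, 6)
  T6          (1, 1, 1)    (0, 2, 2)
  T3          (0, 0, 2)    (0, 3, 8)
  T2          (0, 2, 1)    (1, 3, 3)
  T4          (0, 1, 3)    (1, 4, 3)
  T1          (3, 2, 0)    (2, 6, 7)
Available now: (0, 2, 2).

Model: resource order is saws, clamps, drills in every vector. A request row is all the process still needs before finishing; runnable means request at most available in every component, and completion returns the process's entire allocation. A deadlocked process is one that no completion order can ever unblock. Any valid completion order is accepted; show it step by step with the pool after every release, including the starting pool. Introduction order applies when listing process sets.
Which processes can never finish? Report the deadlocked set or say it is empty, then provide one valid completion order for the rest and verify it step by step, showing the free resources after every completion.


No process is deadlocked.
Key observation: beginning at T6, releases accumulate fast enough that every process eventually fits.
One completion order for the rest: T6, T2, T4, T5, T3, T1. Step-by-step check:
  pool = (0, 2, 2)
  run T6 (needs (0, 2, 2), free (0, 2, 2)); after release of (1, 1, 1) the pool is (1, 3, 3)
  run T2 (needs (1, 3, 3), free (1, 3, 3)); after release of (0, 2, 1) the pool is (1, 5, 4)
  run T4 (needs (1, 4, 3), free (1, 5, 4)); after release of (0, 1, 3) the pool is (1, 6, 7)
  run T5 (needs (1, 6, 6), free (1, 6, 7)); after release of (1, 0, 2) the pool is (2, 6, 9)
  run T3 (needs (0, 3, 8), free (2, 6, 9)); after release of (0, 0, 2) the pool is (2, 6, 11)
  run T1 (needs (2, 6, 7), free (2, 6, 11)); after release of (3, 2, 0) the pool is (5, 8, 11)


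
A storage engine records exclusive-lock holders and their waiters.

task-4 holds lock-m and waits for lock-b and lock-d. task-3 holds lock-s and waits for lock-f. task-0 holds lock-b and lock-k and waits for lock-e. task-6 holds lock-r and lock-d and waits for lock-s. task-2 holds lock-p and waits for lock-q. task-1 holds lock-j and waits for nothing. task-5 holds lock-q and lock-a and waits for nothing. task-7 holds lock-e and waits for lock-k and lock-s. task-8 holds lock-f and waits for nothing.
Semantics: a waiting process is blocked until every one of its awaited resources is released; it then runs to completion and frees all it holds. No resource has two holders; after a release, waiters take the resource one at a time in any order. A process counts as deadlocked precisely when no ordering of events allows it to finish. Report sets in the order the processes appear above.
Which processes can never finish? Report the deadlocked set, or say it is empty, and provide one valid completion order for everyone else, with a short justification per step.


Deadlocked set: task-4, task-0 and task-7.
Key observation: nobody on the ring task-0 -> task-7 -> task-0 can start until another member finishes, which never happens; task-4 waits into the deadlock from upstream.
One completion order for the rest: task-8, task-5, task-1, task-2, task-3, task-6.
Step-by-step check:
  task-8: no waits; runs immediately, freeing lock-f
  task-5: no waits; runs immediately, freeing lock-q and lock-a
  task-1: no waits; runs immediately, freeing lock-j
  task-2: everything it awaited (lock-q) is free; runs, freeing lock-p
  task-3: everything it awaited (lock-f) is free; runs, freeing lock-s
  task-6: everything it awaited (lock-s) is free; runs, freeing lock-r and lock-d


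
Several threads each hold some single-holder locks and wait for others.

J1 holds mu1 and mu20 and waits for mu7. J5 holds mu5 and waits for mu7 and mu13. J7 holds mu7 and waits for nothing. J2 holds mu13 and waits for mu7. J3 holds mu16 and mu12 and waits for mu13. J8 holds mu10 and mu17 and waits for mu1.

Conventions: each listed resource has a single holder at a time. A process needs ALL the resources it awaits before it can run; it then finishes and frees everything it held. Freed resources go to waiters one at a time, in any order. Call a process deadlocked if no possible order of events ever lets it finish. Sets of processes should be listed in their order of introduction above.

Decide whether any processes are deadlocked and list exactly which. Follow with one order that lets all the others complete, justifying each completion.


No process is deadlocked.
Key observation: there is no circular wait here — follow any chain and it reaches a process that is free to run now.
The rest can finish in the order J7, J2, J3, J1, J8, J5.
Check, step by step:
  J7: no waits; runs immediately, freeing mu7
  J2: everything it awaited (mu7) is free; runs, freeing mu13
  J3: everything it awaited (mu13) is free; runs, freeing mu16 and mu12
  J1: everything it awaited (mu7) is free; runs, freeing mu1 and mu20
  J8: everything it awaited (mu1) is free; runs, freeing mu10 and mu17
  J5: everything it awaited (mu7 and mu13) is free; runs, freeing mu5


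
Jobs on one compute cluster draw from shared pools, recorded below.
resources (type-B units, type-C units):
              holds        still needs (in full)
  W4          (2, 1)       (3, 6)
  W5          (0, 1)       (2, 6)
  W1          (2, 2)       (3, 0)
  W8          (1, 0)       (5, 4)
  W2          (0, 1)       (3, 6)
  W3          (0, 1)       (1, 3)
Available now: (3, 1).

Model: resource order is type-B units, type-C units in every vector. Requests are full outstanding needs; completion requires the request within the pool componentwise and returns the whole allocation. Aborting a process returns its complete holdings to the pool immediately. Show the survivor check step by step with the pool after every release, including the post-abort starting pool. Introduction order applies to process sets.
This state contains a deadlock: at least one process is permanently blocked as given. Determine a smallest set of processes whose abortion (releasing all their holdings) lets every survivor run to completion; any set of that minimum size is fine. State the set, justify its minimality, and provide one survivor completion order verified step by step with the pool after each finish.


Abort W4 and W2.
Key observation: W5 had no path to completion before; after the abort of W4 and W2 ((2, 2) returned), step 4 is where it fits.
Minimality, checking each single-abort alternative: W4 alone leaves W5 blocked (short on type-C units); W5 alone leaves W4 blocked (short on type-C units); W1 alone leaves W4 blocked (short on type-C units); W8 alone leaves W4 blocked (short on type-C units); W2 alone leaves W4 blocked (short on type-C units); W3 alone leaves W4 blocked (short on type-C units).
Survivors finish in the order: W3, W8, W1, W5. Step-by-step check (pool after the aborts first):
  pool = (5, 3)
  run W3 (needs (1, 3), free (5, 3)); after release of (0, 1) the pool is (5, 4)
  run W8 (needs (5, 4), free (5, 4)); after release of (1, 0) the pool is (6, 4)
  run W1 (needs (3, 0), free (6, 4)); after release of (2, 2) the pool is (8, 6)
  run W5 (needs (2, 6), free (8, 6)); after release of (0, 1) the pool is (8, 7)


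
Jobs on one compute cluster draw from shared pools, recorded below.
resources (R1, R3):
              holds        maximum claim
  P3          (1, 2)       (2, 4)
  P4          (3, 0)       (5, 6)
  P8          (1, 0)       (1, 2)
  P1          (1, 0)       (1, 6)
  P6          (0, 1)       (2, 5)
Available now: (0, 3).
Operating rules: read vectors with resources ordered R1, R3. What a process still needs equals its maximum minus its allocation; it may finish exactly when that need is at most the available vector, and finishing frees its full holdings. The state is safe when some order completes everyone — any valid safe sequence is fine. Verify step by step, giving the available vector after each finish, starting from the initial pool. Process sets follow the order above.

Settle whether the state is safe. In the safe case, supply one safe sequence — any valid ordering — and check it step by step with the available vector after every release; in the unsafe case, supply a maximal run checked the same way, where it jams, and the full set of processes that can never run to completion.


SAFE — a valid safe sequence is P8, P3, P6, P1, P4.
Key observation: reading the order forward, P3 is the first process whose need (1, 2) meets the free pool (1, 3) exactly on a resource it requests.
Walking it through:
  pool = (0, 3)
  P8 needs (0, 2) <= (0, 3) -> finishes; pool += (1, 0) = (1, 3)
  P3 needs (1, 2) <= (1, 3) -> finishes; pool += (1, 2) = (2, 5)
  P6 needs (2, 4) <= (2, 5) -> finishes; pool += (0, 1) = (2, 6)
  P1 needs (0, 6) <= (2, 6) -> finishes; pool += (1, 0) = (3, 6)
  P4 needs (2, 6) <= (3, 6) -> finishes; pool += (3, 0) = (6, 6)


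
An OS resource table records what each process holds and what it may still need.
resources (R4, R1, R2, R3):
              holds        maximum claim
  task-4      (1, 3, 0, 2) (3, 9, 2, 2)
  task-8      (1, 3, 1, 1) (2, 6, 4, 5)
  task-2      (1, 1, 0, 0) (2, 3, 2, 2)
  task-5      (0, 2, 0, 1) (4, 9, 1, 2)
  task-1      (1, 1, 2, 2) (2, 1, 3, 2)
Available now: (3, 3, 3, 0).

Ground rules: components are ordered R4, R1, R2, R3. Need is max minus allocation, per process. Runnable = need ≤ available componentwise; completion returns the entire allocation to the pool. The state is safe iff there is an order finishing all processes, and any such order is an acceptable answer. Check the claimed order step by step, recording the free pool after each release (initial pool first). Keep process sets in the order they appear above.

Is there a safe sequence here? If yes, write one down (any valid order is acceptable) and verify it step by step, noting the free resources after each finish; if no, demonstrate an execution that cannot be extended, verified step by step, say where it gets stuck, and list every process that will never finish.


UNSAFE.
Key observation: after task-1, task-2 the pool peaks at (5, 5, 5, 2), and each blocked process is short somewhere: task-4 on R1; task-8 on R3; task-5 on R1.
The run task-1, task-2 cannot be extended any further. Verifying each step:
  pool = (3, 3, 3, 0)
  task-1: need (1, 0, 1, 0) fits (3, 3, 3, 0); releases (1, 1, 2, 2), pool now (4, 4, 5, 2)
  task-2: need (1, 2, 2, 2) fits (4, 4, 5, 2); releases (1, 1, 0, 0), pool now (5, 5, 5, 2)
  task-4 cannot run: need (2, 6, 2, 0) vs free (5, 5, 5, 2) (insufficient R1)
  task-8 cannot run: need (1, 3, 3, 4) vs free (5, 5, 5, 2) (insufficient R3)
  task-5 cannot run: need (4, 7, 1, 1) vs free (5, 5, 5, 2) (insufficient R1)
Permanently blocked: task-4, task-8 and task-5.


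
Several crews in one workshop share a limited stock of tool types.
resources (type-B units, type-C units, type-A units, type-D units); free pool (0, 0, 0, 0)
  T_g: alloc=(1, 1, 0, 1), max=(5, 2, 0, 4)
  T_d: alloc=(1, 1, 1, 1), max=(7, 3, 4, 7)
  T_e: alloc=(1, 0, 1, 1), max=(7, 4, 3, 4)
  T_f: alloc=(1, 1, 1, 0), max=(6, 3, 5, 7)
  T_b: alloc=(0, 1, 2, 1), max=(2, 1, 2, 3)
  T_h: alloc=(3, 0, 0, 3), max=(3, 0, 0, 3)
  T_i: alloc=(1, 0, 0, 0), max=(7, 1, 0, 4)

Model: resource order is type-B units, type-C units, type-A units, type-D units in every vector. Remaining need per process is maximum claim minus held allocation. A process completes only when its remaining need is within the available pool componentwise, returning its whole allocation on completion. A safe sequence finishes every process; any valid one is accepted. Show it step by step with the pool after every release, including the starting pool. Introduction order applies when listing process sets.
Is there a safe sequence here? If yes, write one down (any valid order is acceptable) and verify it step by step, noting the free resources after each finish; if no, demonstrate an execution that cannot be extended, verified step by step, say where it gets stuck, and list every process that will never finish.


UNSAFE — no complete ordering exists.
Key observation: even finishing T_h, T_b leaves just (3, 1, 2, 4) free — too little type-B units for any of the remaining processes.
Going as far as possible: T_h, T_b; after that, nothing fits. Verifying each step:
  pool = (0, 0, 0, 0)
  run T_h (needs (0, 0, 0, 0), free (0, 0, 0, 0)); after release of (3, 0, 0, 3) the pool is (3, 0, 0, 3)
  run T_b (needs (2, 0, 0, 2), free (3, 0, 0, 3)); after release of (0, 1, 2, 1) the pool is (3, 1, 2, 4)
  T_g still needs (4, 1, 0, 3) but only (3, 1, 2, 4) is free — short on type-B units
  T_d still needs (6, 2, 3, 6) but only (3, 1, 2, 4) is free — short on type-B units, type-C units, type-A units and type-D units
  T_e still needs (6, 4, 2, 3) but only (3, 1, 2, 4) is free — short on type-B units and type-C units
  T_f still needs (5, 2, 4, 7) but only (3, 1, 2, 4) is free — short on type-B units, type-C units, type-A units and type-D units
  T_i still needs (6, 1, 0, 4) but only (3, 1, 2, 4) is free — short on type-B units
Never able to finish: T_g, T_d, T_e, T_f and T_i.


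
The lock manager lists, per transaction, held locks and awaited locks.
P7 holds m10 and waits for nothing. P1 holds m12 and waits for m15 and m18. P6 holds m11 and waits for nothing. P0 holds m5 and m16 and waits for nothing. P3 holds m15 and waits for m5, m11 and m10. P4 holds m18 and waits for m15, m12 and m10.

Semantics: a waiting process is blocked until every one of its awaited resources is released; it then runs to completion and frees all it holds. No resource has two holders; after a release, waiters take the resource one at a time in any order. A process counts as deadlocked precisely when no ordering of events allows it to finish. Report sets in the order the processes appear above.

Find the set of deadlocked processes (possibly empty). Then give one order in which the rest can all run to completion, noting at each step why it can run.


Deadlocked set: P1 and P4.
Key observation: the wait chain closes on itself along P1 -> P4 -> P1; no other process is dragged down with it.
The rest can finish in the order P7, P6, P0, P3.
Check, step by step:
  run P7 (it waits on nothing); releases m10
  run P6 (it waits on nothing); releases m11
  run P0 (it waits on nothing); releases m5 and m16
  P3: everything it awaited (m5, m11 and m10) is free; runs, freeing m15


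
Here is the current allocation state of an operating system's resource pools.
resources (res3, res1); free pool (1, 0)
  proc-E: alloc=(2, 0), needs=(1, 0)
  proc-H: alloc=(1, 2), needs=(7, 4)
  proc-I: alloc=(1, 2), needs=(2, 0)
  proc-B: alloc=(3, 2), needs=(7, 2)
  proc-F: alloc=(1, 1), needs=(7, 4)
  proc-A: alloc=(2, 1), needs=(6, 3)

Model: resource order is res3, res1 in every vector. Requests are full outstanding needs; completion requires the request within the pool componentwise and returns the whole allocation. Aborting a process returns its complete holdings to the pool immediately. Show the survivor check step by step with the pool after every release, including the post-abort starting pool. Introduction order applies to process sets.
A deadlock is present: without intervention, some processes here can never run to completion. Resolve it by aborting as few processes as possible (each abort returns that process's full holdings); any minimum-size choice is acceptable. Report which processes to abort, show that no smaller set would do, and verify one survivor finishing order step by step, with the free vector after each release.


The answer: abort proc-B.
Key observation: proc-A was stuck for good until proc-B gave back (3, 2); in the order shown it finishes at step 3.
Why nothing smaller works: aborting no one leaves the state deadlocked as given.
One survivor order: proc-I, proc-E, proc-A, proc-H, proc-F. Step-by-step check (post-abort pool first):
  pool = (4, 2)
  proc-I needs (2, 0) <= (4, 2) -> finishes; pool += (1, 2) = (5, 4)
  proc-E needs (1, 0) <= (5, 4) -> finishes; pool += (2, 0) = (7, 4)
  proc-A needs (6, 3) <= (7, 4) -> finishes; pool += (2, 1) = (9, 5)
  proc-H needs (7, 4) <= (9, 5) -> finishes; pool += (1, 2) = (10, 7)
  proc-F needs (7, 4) <= (10, 7) -> finishes; pool += (1, 1) = (11, 8)


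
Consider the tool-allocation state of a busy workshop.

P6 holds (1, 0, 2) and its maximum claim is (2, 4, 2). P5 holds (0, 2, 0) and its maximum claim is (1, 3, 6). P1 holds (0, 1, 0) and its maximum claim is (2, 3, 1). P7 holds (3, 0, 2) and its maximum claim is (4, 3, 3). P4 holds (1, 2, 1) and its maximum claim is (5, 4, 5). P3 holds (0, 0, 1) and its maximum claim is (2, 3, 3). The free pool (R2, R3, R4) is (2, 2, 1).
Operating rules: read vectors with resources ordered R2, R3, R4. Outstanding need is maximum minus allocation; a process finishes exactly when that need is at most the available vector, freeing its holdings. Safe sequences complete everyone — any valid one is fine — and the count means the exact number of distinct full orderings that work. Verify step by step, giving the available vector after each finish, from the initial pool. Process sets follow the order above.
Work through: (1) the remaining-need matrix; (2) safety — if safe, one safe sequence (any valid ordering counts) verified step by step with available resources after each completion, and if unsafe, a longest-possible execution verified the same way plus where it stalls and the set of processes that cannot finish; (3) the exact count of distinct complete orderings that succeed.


(1) Need matrix, components ordered R2, R3, R4:
  P6: (1, 4, 0)
  P5: (1, 1, 6)
  P1: (2, 2, 1)
  P7: (1, 3, 1)
  P4: (4, 2, 4)
  P3: (2, 3, 2)
(2) SAFE — a valid safe sequence is P1, P7, P3, P4, P6, P5.
Key observation: P1 marks the first exact bind of the order: its need (2, 2, 1) fits the free (2, 2, 1) with zero slack on a requested resource.
Step-by-step check:
  pool = (2, 2, 1)
  P1: need (2, 2, 1) fits (2, 2, 1); releases (0, 1, 0), pool now (2, 3, 1)
  P7: need (1, 3, 1) fits (2, 3, 1); releases (3, 0, 2), pool now (5, 3, 3)
  P3: need (2, 3, 2) fits (5, 3, 3); releases (0, 0, 1), pool now (5, 3, 4)
  P4: need (4, 2, 4) fits (5, 3, 4); releases (1, 2, 1), pool now (6, 5, 5)
  P6: need (1, 4, 0) fits (6, 5, 5); releases (1, 0, 2), pool now (7, 5, 7)
  P5: need (1, 1, 6) fits (7, 5, 7); releases (0, 2, 0), pool now (7, 7, 7)
(3) Precisely 1 of the possible complete orderings is a safe sequence.


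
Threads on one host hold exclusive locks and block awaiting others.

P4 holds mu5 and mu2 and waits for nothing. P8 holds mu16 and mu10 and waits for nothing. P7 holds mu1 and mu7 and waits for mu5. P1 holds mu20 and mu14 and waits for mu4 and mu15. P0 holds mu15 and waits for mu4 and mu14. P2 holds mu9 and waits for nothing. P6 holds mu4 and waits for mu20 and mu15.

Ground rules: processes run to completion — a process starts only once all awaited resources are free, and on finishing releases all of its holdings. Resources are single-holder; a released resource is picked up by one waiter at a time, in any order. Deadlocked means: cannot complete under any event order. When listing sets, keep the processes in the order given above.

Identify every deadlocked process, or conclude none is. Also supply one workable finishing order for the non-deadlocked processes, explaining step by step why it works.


The deadlocked set is P1, P0 and P6.
Key observation: along P1 -> P0 -> P1, each member waits on what the next one holds — a deadlock; P6 is caught in further circular waits.
A valid finishing order for the others: P2, P8, P4, P7.
Step-by-step check:
  run P2 (it waits on nothing); releases mu9
  run P8 (it waits on nothing); releases mu16 and mu10
  run P4 (it waits on nothing); releases mu5 and mu2
  run P7 (all its waits — mu5 — are resolved); releases mu1 and mu7


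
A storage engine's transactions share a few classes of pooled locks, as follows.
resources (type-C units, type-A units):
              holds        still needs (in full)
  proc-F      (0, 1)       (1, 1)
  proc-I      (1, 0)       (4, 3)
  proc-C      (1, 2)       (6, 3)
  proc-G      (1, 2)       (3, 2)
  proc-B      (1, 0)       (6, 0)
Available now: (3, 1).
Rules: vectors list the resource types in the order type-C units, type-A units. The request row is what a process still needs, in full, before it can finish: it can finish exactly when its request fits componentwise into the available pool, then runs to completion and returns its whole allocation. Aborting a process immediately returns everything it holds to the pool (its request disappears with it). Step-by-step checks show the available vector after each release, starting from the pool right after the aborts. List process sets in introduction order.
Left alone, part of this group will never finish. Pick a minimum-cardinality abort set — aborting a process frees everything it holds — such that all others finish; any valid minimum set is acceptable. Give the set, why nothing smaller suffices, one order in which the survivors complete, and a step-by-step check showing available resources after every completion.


Minimum abort set: proc-B.
Key observation: proc-C could never have finished before the abort; with (1, 0) returned by proc-B, it fits at step 4.
Why nothing smaller works: aborting no one leaves the state deadlocked as given.
Survivors finish in the order: proc-F, proc-G, proc-I, proc-C. Verifying each step (pool after the aborts first):
  pool = (4, 1)
  run proc-F (needs (1, 1), free (4, 1)); after release of (0, 1) the pool is (4, 2)
  run proc-G (needs (3, 2), free (4, 2)); after release of (1, 2) the pool is (5, 4)
  run proc-I (needs (4, 3), free (5, 4)); after release of (1, 0) the pool is (6, 4)
  run proc-C (needs (6, 3), free (6, 4)); after release of (1, 2) the pool is (7, 6)


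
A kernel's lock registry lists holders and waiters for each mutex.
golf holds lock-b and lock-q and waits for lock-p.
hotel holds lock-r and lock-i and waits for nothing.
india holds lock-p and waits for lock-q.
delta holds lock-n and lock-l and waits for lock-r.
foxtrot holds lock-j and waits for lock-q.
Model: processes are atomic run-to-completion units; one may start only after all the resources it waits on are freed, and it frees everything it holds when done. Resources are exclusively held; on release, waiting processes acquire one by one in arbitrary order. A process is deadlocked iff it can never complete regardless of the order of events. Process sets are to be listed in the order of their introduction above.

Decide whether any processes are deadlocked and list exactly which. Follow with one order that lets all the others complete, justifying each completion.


Deadlocked: golf, india and foxtrot.
Key observation: golf -> india -> golf is a circular wait — nothing in it can go first; foxtrot waits into the deadlock from upstream.
One completion order for the rest: hotel, delta.
Step-by-step check:
  hotel: no waits; runs immediately, freeing lock-r and lock-i
  run delta (all its waits — lock-r — are resolved); releases lock-n and lock-l


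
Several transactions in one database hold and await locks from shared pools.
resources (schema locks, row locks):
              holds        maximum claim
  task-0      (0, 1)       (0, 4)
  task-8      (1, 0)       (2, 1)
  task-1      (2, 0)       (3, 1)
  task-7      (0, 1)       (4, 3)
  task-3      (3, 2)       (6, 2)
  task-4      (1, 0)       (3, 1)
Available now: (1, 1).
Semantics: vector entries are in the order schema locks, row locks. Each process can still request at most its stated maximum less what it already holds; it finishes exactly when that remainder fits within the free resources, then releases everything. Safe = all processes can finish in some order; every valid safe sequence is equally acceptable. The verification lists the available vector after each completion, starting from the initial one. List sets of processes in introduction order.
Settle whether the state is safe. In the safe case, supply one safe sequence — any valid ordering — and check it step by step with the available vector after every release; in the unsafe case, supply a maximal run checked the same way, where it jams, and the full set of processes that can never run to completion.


SAFE. One safe sequence: task-1, task-3, task-8, task-4, task-0, task-7.
Key observation: task-1 marks the first exact bind of the order: its need (1, 1) fits the free (1, 1) with zero slack on a requested resource.
Verifying each step:
  pool = (1, 1)
  task-1: need (1, 1) fits (1, 1); releases (2, 0), pool now (3, 1)
  task-3: need (3, 0) fits (3, 1); releases (3, 2), pool now (6, 3)
  task-8: need (1, 1) fits (6, 3); releases (1, 0), pool now (7, 3)
  task-4: need (2, 1) fits (7, 3); releases (1, 0), pool now (8, 3)
  task-0: need (0, 3) fits (8, 3); releases (0, 1), pool now (8, 4)
  task-7: need (4, 2) fits (8, 4); releases (0, 1), pool now (8, 5)


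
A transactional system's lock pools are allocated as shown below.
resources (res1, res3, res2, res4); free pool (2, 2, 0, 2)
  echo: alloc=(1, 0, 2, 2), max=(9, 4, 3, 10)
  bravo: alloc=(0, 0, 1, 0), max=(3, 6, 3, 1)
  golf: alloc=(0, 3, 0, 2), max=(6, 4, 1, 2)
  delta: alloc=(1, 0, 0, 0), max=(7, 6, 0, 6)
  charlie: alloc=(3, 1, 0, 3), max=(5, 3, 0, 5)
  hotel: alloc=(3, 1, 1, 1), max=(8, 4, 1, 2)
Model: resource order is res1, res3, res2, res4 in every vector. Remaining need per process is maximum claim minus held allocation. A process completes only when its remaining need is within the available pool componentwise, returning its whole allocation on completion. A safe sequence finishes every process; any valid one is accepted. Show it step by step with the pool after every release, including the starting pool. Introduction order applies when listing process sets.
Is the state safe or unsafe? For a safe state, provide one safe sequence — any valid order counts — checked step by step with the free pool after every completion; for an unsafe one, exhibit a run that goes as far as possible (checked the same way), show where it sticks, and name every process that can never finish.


The state is SAFE; one workable sequence: charlie, hotel, golf, echo, delta, bravo.
Key observation: the order's first zero-slack moment is charlie ((2, 2, 0, 2) needed, (2, 2, 0, 2) free — a requested resource with nothing to spare).
Walking it through:
  pool = (2, 2, 0, 2)
  run charlie (needs (2, 2, 0, 2), free (2, 2, 0, 2)); after release of (3, 1, 0, 3) the pool is (5, 3, 0, 5)
  run hotel (needs (5, 3, 0, 1), free (5, 3, 0, 5)); after release of (3, 1, 1, 1) the pool is (8, 4, 1, 6)
  run golf (needs (6, 1, 1, 0), free (8, 4, 1, 6)); after release of (0, 3, 0, 2) the pool is (8, 7, 1, 8)
  run echo (needs (8, 4, 1, 8), free (8, 7, 1, 8)); after release of (1, 0, 2, 2) the pool is (9, 7, 3, 10)
  run delta (needs (6, 6, 0, 6), free (9, 7, 3, 10)); after release of (1, 0, 0, 0) the pool is (10, 7, 3, 10)
  run bravo (needs (3, 6, 2, 1), free (10, 7, 3, 10)); after release of (0, 0, 1, 0) the pool is (10, 7, 4, 10)


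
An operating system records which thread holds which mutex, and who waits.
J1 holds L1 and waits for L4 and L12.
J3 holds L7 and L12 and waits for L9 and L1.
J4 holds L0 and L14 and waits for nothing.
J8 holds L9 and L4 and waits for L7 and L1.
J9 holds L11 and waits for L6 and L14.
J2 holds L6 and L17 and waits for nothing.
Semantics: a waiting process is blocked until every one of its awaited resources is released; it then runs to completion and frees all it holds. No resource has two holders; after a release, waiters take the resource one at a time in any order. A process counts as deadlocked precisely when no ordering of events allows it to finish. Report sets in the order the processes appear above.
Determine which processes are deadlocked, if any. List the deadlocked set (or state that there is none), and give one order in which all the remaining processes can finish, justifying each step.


Deadlocked set: J1, J3 and J8.
Key observation: the waits loop around J1 -> J3 -> J1 with no way out; J8 is caught in further circular waits.
A valid finishing order for the others: J2, J4, J9.
Check, step by step:
  J2: no waits; runs immediately, freeing L6 and L17
  J4: no waits; runs immediately, freeing L0 and L14
  run J9 (all its waits — L6 and L14 — are resolved); releases L11


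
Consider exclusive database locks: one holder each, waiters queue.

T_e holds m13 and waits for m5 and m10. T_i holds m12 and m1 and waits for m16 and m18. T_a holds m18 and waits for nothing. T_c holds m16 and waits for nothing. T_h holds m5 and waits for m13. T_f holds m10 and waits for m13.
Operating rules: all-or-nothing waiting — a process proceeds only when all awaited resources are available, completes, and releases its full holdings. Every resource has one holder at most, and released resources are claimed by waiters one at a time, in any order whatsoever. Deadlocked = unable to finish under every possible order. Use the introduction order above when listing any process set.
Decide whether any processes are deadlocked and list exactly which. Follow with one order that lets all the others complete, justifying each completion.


Deadlocked: T_e, T_h and T_f.
Key observation: the wait chain closes on itself along T_e -> T_h -> T_e; T_f is caught in further circular waits.
A valid finishing order for the others: T_c, T_a, T_i.
Walking it through:
  run T_c (it waits on nothing); releases m16
  run T_a (it waits on nothing); releases m18
  T_i waits on m16 and m18 — all released -> runs and releases m12 and m1


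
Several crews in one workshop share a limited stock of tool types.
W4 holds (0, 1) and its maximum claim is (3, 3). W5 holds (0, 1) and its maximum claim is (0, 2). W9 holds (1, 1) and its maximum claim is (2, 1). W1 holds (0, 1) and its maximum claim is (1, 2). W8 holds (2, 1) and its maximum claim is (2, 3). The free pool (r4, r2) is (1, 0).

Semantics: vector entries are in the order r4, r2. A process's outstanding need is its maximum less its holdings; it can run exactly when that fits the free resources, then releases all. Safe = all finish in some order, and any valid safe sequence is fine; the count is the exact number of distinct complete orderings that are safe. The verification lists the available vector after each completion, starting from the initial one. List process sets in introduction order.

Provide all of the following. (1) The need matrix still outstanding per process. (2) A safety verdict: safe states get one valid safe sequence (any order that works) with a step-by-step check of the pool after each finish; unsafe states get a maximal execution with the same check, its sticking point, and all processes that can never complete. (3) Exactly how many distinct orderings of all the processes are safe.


(1) Outstanding need per process (order r4, r2):
  W4: (3, 2)
  W5: (0, 1)
  W9: (1, 0)
  W1: (1, 1)
  W8: (0, 2)
(2) The state is SAFE; one workable sequence: W9, W5, W8, W4, W1.
Key observation: the order's first zero-slack moment is W9 ((1, 0) needed, (1, 0) free — a requested resource with nothing to spare).
Walking it through:
  pool = (1, 0)
  W9 needs (1, 0) <= (1, 0) -> finishes; pool += (1, 1) = (2, 1)
  W5 needs (0, 1) <= (2, 1) -> finishes; pool += (0, 1) = (2, 2)
  W8 needs (0, 2) <= (2, 2) -> finishes; pool += (2, 1) = (4, 3)
  W4 needs (3, 2) <= (4, 3) -> finishes; pool += (0, 1) = (4, 4)
  W1 needs (1, 1) <= (4, 4) -> finishes; pool += (0, 1) = (4, 5)
(3) Precisely 6 of the possible complete orderings are safe sequences.
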